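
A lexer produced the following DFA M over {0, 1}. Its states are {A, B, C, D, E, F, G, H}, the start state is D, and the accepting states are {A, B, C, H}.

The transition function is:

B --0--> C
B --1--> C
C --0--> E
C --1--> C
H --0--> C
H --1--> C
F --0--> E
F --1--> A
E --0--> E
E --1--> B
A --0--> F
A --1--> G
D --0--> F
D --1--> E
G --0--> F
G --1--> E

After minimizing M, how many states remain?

Reachable states from the start: {A,B,C,D,E,F,G}. Unreachable: {H} — drop them.
P0 = {A,B,C} | {D,E,F,G}.
Split {A,B,C} by δ(·,0) → {A,C} and {B}.
Split {A,C} by δ(·,1) → {A} and {C}.
Refine {D,E,F,G} on symbol 1: members go to different blocks, giving {D,G} and {E} and {F}.
No further refinement is possible. Final partition (6 blocks): {A} | {D,G} | {B} | {C} | {E} | {F}.

6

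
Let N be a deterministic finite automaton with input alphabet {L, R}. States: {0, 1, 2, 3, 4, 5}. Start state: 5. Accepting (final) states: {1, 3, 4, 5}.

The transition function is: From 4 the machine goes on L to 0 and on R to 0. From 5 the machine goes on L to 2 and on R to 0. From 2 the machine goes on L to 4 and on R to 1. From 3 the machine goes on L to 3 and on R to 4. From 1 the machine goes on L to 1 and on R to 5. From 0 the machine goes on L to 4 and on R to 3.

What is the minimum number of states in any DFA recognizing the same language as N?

3

Initial partition by acceptance: {1,3,4,5} | {0,2}.
Split {1,3,4,5} by δ(·,L) → {1,3} and {4,5}.
The partition is now stable with 3 blocks: {1,3} | {0,2} | {4,5}.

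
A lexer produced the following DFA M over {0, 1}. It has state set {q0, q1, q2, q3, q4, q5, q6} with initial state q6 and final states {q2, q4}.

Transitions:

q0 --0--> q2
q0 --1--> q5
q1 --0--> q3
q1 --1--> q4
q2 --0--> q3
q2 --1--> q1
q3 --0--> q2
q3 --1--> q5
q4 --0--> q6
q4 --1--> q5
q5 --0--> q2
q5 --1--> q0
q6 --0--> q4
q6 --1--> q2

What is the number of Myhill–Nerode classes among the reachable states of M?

5

Every state is reachable, so we keep all 7.
Start with accepting vs non-accepting: {q2,q4} | {q0,q1,q3,q5,q6}.
Refine {q0,q1,q3,q5,q6} on symbol 0: members go to different blocks, giving {q0,q3,q5,q6} and {q1}.
On input 1, block {q2,q4} splits into {q2} and {q4}.
Refine {q0,q3,q5,q6} on symbol 0: members go to different blocks, giving {q0,q3,q5} and {q6}.
The partition is now stable with 5 blocks: {q2} | {q0,q3,q5} | {q1} | {q4} | {q6}.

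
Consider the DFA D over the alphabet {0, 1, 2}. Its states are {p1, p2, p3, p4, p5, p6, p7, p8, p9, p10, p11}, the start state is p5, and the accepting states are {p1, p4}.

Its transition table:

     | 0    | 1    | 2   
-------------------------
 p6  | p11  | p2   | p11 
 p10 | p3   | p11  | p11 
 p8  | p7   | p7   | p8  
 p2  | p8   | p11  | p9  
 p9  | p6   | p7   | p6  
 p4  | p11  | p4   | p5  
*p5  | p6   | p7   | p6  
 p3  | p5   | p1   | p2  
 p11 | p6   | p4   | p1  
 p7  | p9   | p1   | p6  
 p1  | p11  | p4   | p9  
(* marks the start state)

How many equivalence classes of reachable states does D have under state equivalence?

7

States {p3,p10} cannot be reached from the start state, so discard them.
Initial partition by acceptance: {p1,p4} | {p2,p5,p6,p7,p8,p9,p11}.
Split {p2,p5,p6,p7,p8,p9,p11} by δ(·,1) → {p2,p5,p6,p8,p9} and {p7,p11}.
On input 0, block {p2,p5,p6,p8,p9} splits into {p2,p5,p9} and {p6,p8}.
Split {p2,p5,p9} by δ(·,2) → {p5,p9} and {p2}.
Split {p7,p11} by δ(·,0) → {p7} and {p11}.
On input 0, block {p6,p8} splits into {p6} and {p8}.
Stable partition: {p1,p4} | {p5,p9} | {p7} | {p6} | {p2} | {p11} | {p8} — 7 equivalence classes.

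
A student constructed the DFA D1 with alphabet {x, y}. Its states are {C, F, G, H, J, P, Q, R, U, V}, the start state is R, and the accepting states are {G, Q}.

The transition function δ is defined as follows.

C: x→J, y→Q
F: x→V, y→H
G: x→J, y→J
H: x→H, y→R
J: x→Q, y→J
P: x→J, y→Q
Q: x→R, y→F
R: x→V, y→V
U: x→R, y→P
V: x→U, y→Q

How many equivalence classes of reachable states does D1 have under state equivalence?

Reachable states from the start: {F,H,J,P,Q,R,U,V}. Unreachable: {C,G} — drop them.
Initial partition by acceptance: {Q} | {F,H,J,P,R,U,V}.
Split {F,H,J,P,R,U,V} by δ(·,x) → {F,H,P,R,U,V} and {J}.
Split {F,H,P,R,U,V} by δ(·,x) → {F,H,R,U,V} and {P}.
Split {F,H,R,U,V} by δ(·,y) → {F,H,R} and {V} and {U}.
Refine {F,H,R} on symbol x: members go to different blocks, giving {F,R} and {H}.
On input y, block {F,R} splits into {F} and {R}.
The partition is now stable with 8 blocks: {Q} | {F} | {J} | {P} | {V} | {U} | {H} | {R}.

8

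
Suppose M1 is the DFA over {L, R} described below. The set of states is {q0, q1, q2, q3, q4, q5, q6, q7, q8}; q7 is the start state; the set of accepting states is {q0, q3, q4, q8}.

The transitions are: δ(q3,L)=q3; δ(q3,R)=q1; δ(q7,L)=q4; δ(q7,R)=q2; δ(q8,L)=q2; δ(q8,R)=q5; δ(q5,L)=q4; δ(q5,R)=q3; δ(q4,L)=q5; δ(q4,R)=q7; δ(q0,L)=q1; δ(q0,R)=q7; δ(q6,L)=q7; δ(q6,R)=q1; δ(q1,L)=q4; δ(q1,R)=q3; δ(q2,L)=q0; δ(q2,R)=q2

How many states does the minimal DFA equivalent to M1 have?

4

Reachable states from the start: {q0,q1,q2,q3,q4,q5,q7}. Unreachable: {q6,q8} — drop them.
P0 = {q0,q3,q4} | {q1,q2,q5,q7}.
On input L, block {q0,q3,q4} splits into {q0,q4} and {q3}.
Refine {q1,q2,q5,q7} on symbol R: members go to different blocks, giving {q1,q5} and {q2,q7}.
Stable partition: {q0,q4} | {q1,q5} | {q3} | {q2,q7} — 4 equivalence classes.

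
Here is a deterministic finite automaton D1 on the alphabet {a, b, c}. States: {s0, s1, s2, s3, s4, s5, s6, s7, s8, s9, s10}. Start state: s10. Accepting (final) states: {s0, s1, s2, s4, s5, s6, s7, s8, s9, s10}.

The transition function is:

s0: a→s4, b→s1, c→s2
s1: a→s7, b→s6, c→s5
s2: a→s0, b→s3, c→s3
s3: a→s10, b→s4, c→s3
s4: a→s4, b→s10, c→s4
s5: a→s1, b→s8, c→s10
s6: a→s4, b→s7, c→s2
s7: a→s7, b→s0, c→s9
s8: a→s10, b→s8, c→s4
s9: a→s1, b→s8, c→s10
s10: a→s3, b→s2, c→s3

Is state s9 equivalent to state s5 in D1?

All states are reachable from the start state.
P0 = {s0,s1,s2,s4,s5,s6,s7,s8,s9,s10} | {s3}.
Split {s0,s1,s2,s4,s5,s6,s7,s8,s9,s10} by δ(·,a) → {s0,s1,s2,s4,s5,s6,s7,s8,s9} and {s10}.
Split {s0,s1,s2,s4,s5,s6,s7,s8,s9} by δ(·,a) → {s0,s1,s2,s4,s5,s6,s7,s9} and {s8}.
On input b, block {s0,s1,s2,s4,s5,s6,s7,s9} splits into {s0,s1,s6,s7} and {s5,s9} and {s2} and {s4}.
Split {s0,s1,s6,s7} by δ(·,a) → {s0,s6} and {s1,s7}.
Stable partition: {s0,s6} | {s3} | {s10} | {s8} | {s5,s9} | {s2} | {s4} | {s1,s7} — 8 equivalence classes.
s9 and s5 lie in the same block of the stable partition, so they are equivalent — no string distinguishes them.

Yes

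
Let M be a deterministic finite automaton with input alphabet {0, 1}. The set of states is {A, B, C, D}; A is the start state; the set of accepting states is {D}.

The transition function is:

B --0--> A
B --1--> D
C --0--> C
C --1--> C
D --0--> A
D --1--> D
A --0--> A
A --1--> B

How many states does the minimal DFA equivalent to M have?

3

Reachable states from the start: {A,B,D}. Unreachable: {C} — drop them.
Initial partition by acceptance: {D} | {A,B}.
Split {A,B} by δ(·,1) → {A} and {B}.
Stable partition: {D} | {A} | {B} — 3 equivalence classes.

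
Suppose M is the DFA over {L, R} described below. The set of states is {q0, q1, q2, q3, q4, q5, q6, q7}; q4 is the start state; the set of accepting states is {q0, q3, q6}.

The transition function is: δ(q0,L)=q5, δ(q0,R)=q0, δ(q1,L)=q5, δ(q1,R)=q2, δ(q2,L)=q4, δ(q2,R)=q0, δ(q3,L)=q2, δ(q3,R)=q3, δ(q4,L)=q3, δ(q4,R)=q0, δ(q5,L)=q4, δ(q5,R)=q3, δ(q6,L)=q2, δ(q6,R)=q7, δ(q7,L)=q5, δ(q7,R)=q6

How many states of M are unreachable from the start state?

3

No path from q4 leads to q1, q6, q7; the other 5 states are all reachable.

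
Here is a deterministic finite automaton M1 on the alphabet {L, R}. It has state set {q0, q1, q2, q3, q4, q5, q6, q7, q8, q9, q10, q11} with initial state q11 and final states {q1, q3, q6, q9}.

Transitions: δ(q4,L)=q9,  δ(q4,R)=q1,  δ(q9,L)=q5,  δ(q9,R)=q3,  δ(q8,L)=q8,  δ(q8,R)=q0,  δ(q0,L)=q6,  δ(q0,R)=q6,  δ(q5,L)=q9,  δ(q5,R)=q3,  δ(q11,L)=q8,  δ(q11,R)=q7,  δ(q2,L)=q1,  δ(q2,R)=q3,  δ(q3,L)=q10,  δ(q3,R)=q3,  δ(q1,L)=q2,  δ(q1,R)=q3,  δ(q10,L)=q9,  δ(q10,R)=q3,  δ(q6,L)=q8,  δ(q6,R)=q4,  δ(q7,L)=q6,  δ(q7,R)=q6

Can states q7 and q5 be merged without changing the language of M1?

No

P0 = {q1,q3,q6,q9} | {q0,q2,q4,q5,q7,q8,q10,q11}.
Refine {q1,q3,q6,q9} on symbol R: members go to different blocks, giving {q1,q3,q9} and {q6}.
Refine {q0,q2,q4,q5,q7,q8,q10,q11} on symbol L: members go to different blocks, giving {q2,q4,q5,q10} and {q0,q7} and {q8,q11}.
The partition is now stable with 5 blocks: {q1,q3,q9} | {q2,q4,q5,q10} | {q6} | {q0,q7} | {q8,q11}.
q7 and q5 end up in different blocks, so they are distinguishable. For instance, the string 'LR' is accepted from only q5.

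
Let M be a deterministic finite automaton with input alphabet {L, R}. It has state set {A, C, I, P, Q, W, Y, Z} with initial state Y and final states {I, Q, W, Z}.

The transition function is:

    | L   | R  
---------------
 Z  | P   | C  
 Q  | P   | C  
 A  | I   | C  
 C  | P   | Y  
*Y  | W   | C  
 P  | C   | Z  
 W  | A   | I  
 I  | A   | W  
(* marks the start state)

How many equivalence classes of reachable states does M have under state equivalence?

First remove the unreachable states {Q}; 7 states remain.
Initial partition by acceptance: {I,W,Z} | {A,C,P,Y}.
Split {I,W,Z} by δ(·,R) → {I,W} and {Z}.
On input L, block {A,C,P,Y} splits into {A,Y} and {C,P}.
On input R, block {C,P} splits into {P} and {C}.
Stable partition: {I,W} | {A,Y} | {Z} | {P} | {C} — 5 equivalence classes.

5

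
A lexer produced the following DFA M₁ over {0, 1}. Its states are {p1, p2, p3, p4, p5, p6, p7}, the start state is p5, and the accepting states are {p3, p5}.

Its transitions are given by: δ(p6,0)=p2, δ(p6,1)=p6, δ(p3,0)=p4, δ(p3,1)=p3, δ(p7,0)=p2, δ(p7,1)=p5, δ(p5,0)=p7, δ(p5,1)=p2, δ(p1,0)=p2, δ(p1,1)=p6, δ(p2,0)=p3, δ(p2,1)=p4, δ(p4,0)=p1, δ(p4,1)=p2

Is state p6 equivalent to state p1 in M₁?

All states are reachable from the start state.
Start with accepting vs non-accepting: {p3,p5} | {p1,p2,p4,p6,p7}.
Split {p3,p5} by δ(·,1) → {p3} and {p5}.
Split {p1,p2,p4,p6,p7} by δ(·,0) → {p1,p4,p6,p7} and {p2}.
Refine {p1,p4,p6,p7} on symbol 0: members go to different blocks, giving {p1,p6,p7} and {p4}.
On input 1, block {p1,p6,p7} splits into {p1,p6} and {p7}.
No further refinement is possible. Final partition (6 blocks): {p3} | {p1,p6} | {p5} | {p2} | {p4} | {p7}.
p6 and p1 lie in the same block of the stable partition, so they are equivalent — no string distinguishes them.

Yes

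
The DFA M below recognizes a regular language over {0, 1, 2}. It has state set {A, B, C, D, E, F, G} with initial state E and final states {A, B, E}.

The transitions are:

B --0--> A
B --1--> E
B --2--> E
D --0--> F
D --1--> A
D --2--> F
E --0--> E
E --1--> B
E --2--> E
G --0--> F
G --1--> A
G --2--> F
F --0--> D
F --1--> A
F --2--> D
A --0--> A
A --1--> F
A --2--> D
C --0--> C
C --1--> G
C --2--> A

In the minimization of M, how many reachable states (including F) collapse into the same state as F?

2

Reachable states from the start: {A,B,D,E,F}. Unreachable: {C,G} — drop them.
Start with accepting vs non-accepting: {A,B,E} | {D,F}.
On input 1, block {A,B,E} splits into {B,E} and {A}.
Refine {B,E} on symbol 0: members go to different blocks, giving {B} and {E}.
Stable partition: {B} | {D,F} | {A} | {E} — 4 equivalence classes.
State F belongs to the block {D,F}, which has 2 states.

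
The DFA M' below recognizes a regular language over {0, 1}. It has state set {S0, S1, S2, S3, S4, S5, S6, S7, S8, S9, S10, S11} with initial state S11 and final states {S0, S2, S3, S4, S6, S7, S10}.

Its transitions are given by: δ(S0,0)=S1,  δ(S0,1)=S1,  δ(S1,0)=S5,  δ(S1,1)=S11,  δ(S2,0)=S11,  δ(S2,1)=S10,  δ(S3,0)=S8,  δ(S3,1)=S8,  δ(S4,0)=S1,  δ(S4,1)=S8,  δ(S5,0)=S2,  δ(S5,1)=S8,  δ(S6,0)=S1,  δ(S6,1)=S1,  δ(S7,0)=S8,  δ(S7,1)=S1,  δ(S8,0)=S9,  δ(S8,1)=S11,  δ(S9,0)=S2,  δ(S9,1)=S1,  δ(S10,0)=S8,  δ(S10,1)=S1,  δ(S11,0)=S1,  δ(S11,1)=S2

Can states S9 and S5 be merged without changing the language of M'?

Reachable states from the start: {S1,S2,S5,S8,S9,S10,S11}. Unreachable: {S0,S3,S4,S6,S7} — drop them.
P0 = {S2,S10} | {S1,S5,S8,S9,S11}.
Split {S2,S10} by δ(·,1) → {S2} and {S10}.
Refine {S1,S5,S8,S9,S11} on symbol 0: members go to different blocks, giving {S1,S8,S11} and {S5,S9}.
Refine {S1,S8,S11} on symbol 0: members go to different blocks, giving {S1,S8} and {S11}.
No further refinement is possible. Final partition (5 blocks): {S2} | {S1,S8} | {S10} | {S5,S9} | {S11}.
S9 and S5 lie in the same block of the stable partition, so they are equivalent — no string distinguishes them.

Yes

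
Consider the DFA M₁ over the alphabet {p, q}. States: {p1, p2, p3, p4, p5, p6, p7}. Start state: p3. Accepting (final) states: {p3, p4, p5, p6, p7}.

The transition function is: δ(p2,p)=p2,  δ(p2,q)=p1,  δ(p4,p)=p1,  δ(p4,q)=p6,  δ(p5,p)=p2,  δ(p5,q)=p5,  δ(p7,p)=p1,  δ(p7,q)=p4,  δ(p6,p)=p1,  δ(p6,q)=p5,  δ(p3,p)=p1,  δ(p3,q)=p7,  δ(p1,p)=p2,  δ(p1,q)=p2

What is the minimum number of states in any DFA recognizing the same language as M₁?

P0 = {p3,p4,p5,p6,p7} | {p1,p2}.
No further refinement is possible. Final partition (2 blocks): {p3,p4,p5,p6,p7} | {p1,p2}.

2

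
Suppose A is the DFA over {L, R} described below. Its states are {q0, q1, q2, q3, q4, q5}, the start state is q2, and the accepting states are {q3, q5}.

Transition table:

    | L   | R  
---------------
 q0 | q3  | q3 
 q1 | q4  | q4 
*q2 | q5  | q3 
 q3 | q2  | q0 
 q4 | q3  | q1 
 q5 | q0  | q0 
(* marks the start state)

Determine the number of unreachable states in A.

2

BFS from q2 reaches {q0, q2, q3, q5}; the 2 state(s) q1, q4 are never visited.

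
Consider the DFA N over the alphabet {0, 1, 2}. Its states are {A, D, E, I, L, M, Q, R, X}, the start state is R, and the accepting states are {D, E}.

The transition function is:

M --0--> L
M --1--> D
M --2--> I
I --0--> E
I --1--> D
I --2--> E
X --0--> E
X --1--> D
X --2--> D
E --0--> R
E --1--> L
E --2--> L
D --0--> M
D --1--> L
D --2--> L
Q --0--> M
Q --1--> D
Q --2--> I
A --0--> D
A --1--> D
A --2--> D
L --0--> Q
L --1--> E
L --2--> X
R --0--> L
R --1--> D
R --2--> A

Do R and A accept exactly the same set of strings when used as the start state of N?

No

All states are reachable from the start state.
P0 = {D,E} | {A,I,L,M,Q,R,X}.
Refine {A,I,L,M,Q,R,X} on symbol 0: members go to different blocks, giving {L,M,Q,R} and {A,I,X}.
No further refinement is possible. Final partition (3 blocks): {D,E} | {L,M,Q,R} | {A,I,X}.
R and A end up in different blocks, so they are distinguishable. For instance, the string '0' is accepted from only A.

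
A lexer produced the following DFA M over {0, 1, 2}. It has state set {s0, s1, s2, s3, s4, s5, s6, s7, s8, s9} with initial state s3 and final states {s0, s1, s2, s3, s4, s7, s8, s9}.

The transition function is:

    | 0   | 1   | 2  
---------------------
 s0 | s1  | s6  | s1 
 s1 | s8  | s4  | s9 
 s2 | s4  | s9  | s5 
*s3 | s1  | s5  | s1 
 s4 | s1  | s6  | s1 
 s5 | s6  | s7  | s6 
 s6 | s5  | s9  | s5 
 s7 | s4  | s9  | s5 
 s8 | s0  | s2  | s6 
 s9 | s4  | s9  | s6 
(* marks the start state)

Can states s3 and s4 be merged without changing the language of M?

Yes

Initial partition by acceptance: {s0,s1,s2,s3,s4,s7,s8,s9} | {s5,s6}.
On input 1, block {s0,s1,s2,s3,s4,s7,s8,s9} splits into {s1,s2,s7,s8,s9} and {s0,s3,s4}.
On input 0, block {s1,s2,s7,s8,s9} splits into {s2,s7,s8,s9} and {s1}.
The partition is now stable with 4 blocks: {s2,s7,s8,s9} | {s5,s6} | {s0,s3,s4} | {s1}.
s3 and s4 lie in the same block of the stable partition, so they are equivalent — no string distinguishes them.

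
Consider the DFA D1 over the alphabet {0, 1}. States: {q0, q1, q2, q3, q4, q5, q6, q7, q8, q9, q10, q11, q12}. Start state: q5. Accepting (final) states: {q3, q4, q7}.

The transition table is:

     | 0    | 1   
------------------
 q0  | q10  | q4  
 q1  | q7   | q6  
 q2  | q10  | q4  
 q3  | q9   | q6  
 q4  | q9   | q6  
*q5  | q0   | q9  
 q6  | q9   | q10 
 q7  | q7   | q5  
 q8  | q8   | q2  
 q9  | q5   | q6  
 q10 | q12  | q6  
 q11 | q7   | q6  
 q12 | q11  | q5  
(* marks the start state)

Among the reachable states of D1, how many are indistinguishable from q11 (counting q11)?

Reachable states from the start: {q0,q4,q5,q6,q7,q9,q10,q11,q12}. Unreachable: {q1,q2,q3,q8} — drop them.
Initial partition by acceptance: {q4,q7} | {q0,q5,q6,q9,q10,q11,q12}.
On input 0, block {q4,q7} splits into {q4} and {q7}.
Refine {q0,q5,q6,q9,q10,q11,q12} on symbol 0: members go to different blocks, giving {q0,q5,q6,q9,q10,q12} and {q11}.
On input 0, block {q0,q5,q6,q9,q10,q12} splits into {q0,q5,q6,q9,q10} and {q12}.
On input 0, block {q0,q5,q6,q9,q10} splits into {q0,q5,q6,q9} and {q10}.
On input 0, block {q0,q5,q6,q9} splits into {q5,q6,q9} and {q0}.
Split {q5,q6,q9} by δ(·,0) → {q6,q9} and {q5}.
Refine {q6,q9} on symbol 0: members go to different blocks, giving {q6} and {q9}.
Stable partition: {q4} | {q6} | {q7} | {q11} | {q12} | {q10} | {q0} | {q5} | {q9} — 9 equivalence classes.
State q11 belongs to the block {q11}, which has 1 states.

1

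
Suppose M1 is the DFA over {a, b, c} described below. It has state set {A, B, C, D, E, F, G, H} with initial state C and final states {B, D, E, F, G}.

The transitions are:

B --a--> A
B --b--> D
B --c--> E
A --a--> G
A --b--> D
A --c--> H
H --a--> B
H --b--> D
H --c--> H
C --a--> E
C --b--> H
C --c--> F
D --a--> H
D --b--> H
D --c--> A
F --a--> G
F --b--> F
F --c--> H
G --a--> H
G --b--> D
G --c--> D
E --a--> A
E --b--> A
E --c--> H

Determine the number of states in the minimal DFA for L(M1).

5

Every state is reachable, so we keep all 8.
P0 = {B,D,E,F,G} | {A,C,H}.
Refine {B,D,E,F,G} on symbol a: members go to different blocks, giving {B,D,E,G} and {F}.
Refine {B,D,E,G} on symbol b: members go to different blocks, giving {B,G} and {D,E}.
Refine {A,C,H} on symbol a: members go to different blocks, giving {A,H} and {C}.
Stable partition: {B,G} | {A,H} | {F} | {D,E} | {C} — 5 equivalence classes.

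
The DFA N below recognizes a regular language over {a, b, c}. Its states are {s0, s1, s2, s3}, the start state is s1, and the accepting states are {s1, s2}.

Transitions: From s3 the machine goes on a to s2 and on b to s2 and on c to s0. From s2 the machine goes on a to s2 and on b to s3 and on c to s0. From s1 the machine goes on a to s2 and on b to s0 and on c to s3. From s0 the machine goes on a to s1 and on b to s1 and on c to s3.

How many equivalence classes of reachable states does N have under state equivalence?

Start with accepting vs non-accepting: {s1,s2} | {s0,s3}.
Stable partition: {s1,s2} | {s0,s3} — 2 equivalence classes.

2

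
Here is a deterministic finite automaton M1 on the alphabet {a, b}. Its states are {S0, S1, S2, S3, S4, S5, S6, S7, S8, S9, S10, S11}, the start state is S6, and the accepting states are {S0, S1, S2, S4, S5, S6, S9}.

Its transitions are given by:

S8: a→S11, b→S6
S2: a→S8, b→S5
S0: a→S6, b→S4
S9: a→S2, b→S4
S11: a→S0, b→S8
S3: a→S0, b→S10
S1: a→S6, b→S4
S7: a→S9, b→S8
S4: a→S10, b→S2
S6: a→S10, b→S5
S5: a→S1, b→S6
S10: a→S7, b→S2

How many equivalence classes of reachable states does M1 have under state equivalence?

6

First remove the unreachable states {S3}; 11 states remain.
Start with accepting vs non-accepting: {S0,S1,S2,S4,S5,S6,S9} | {S7,S8,S10,S11}.
Refine {S0,S1,S2,S4,S5,S6,S9} on symbol a: members go to different blocks, giving {S0,S1,S5,S9} and {S2,S4,S6}.
Refine {S0,S1,S5,S9} on symbol a: members go to different blocks, giving {S0,S1,S9} and {S5}.
Refine {S7,S8,S10,S11} on symbol a: members go to different blocks, giving {S7,S11} and {S8,S10}.
On input b, block {S2,S4,S6} splits into {S2,S6} and {S4}.
The partition is now stable with 6 blocks: {S0,S1,S9} | {S7,S11} | {S2,S6} | {S5} | {S8,S10} | {S4}.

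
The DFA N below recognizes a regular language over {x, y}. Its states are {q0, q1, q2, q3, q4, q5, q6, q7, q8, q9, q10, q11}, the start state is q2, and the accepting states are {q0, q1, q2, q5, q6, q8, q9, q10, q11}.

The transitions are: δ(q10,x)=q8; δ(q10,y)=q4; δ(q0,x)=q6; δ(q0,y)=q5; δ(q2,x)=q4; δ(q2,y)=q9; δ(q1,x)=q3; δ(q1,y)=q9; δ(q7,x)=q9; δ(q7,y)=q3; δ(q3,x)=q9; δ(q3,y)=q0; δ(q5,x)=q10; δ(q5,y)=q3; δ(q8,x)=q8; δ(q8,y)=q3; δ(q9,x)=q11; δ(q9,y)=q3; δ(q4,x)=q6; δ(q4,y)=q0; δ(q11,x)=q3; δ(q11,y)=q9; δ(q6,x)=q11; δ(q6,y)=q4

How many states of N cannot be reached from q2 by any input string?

No path from q2 leads to q1, q7; the other 10 states are all reachable.

2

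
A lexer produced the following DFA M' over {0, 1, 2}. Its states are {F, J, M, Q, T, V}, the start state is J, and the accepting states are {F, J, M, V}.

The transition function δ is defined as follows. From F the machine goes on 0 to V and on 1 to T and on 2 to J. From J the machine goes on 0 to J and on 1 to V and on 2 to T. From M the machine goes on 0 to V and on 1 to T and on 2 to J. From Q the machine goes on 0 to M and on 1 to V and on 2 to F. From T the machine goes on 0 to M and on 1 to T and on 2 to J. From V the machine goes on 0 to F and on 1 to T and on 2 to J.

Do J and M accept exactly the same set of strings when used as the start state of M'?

No

Reachable states from the start: {F,J,M,T,V}. Unreachable: {Q} — drop them.
P0 = {F,J,M,V} | {T}.
Refine {F,J,M,V} on symbol 1: members go to different blocks, giving {F,M,V} and {J}.
Stable partition: {F,M,V} | {T} | {J} — 3 equivalence classes.
J and M end up in different blocks, so they are distinguishable. For instance, the string '1' is accepted from only J.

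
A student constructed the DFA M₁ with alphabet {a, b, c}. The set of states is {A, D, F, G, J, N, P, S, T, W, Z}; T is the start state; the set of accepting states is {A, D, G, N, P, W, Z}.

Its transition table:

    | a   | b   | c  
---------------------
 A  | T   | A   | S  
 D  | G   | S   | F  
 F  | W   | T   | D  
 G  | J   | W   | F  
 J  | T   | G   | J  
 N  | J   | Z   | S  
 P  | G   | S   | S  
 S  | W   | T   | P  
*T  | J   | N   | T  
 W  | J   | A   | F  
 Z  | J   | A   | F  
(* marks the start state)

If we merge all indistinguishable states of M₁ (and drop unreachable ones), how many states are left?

Every state is reachable, so we keep all 11.
P0 = {A,D,G,N,P,W,Z} | {F,J,S,T}.
On input a, block {A,D,G,N,P,W,Z} splits into {A,G,N,W,Z} and {D,P}.
Refine {F,J,S,T} on symbol a: members go to different blocks, giving {J,T} and {F,S}.
The partition is now stable with 4 blocks: {A,G,N,W,Z} | {J,T} | {D,P} | {F,S}.

4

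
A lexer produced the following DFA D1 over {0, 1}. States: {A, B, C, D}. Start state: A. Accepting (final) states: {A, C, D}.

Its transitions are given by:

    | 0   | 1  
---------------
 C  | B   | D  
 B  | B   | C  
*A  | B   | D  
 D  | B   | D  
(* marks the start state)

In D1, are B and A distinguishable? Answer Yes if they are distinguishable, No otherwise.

Yes

Start with accepting vs non-accepting: {A,C,D} | {B}.
No further refinement is possible. Final partition (2 blocks): {A,C,D} | {B}.
B and A end up in different blocks, so they are distinguishable. For instance, the string 'ε' is accepted from only A.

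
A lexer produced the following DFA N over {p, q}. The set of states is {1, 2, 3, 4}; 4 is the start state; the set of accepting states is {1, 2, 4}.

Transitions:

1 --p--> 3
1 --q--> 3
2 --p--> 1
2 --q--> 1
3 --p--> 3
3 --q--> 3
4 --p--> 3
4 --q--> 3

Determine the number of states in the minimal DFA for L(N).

2

First remove the unreachable states {1,2}; 2 states remain.
P0 = {4} | {3}.
No further refinement is possible. Final partition (2 blocks): {4} | {3}.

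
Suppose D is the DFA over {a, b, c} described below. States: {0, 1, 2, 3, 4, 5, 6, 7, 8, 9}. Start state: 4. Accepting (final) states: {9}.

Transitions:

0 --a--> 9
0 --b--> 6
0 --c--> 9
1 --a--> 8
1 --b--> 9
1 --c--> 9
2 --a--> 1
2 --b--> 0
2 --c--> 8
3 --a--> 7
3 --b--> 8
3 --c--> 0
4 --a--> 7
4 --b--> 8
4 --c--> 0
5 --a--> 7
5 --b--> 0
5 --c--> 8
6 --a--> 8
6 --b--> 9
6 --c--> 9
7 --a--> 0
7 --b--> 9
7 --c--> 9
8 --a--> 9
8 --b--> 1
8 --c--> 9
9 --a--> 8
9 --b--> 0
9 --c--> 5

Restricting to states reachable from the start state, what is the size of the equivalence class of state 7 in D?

3

First remove the unreachable states {2,3}; 8 states remain.
Initial partition by acceptance: {9} | {0,1,4,5,6,7,8}.
Refine {0,1,4,5,6,7,8} on symbol a: members go to different blocks, giving {1,4,5,6,7} and {0,8}.
On input a, block {1,4,5,6,7} splits into {1,6,7} and {4,5}.
Stable partition: {9} | {1,6,7} | {0,8} | {4,5} — 4 equivalence classes.
The equivalence class containing 7 is {1,6,7}, of size 3.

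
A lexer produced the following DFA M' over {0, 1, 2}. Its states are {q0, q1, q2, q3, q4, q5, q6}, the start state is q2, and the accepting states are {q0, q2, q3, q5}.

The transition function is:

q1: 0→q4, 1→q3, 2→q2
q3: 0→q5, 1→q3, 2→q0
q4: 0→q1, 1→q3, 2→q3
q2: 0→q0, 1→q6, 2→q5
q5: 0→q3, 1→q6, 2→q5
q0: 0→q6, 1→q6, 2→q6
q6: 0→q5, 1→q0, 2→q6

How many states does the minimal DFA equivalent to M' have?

5

States {q1,q4} cannot be reached from the start state, so discard them.
Initial partition by acceptance: {q0,q2,q3,q5} | {q6}.
Refine {q0,q2,q3,q5} on symbol 0: members go to different blocks, giving {q2,q3,q5} and {q0}.
Split {q2,q3,q5} by δ(·,0) → {q3,q5} and {q2}.
Refine {q3,q5} on symbol 1: members go to different blocks, giving {q3} and {q5}.
No further refinement is possible. Final partition (5 blocks): {q3} | {q6} | {q0} | {q2} | {q5}.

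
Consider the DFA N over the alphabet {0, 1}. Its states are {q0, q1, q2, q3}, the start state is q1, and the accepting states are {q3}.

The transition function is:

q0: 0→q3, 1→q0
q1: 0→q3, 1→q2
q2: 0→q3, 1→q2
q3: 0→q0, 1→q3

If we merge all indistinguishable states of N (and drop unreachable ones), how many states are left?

All states are reachable from the start state.
Start with accepting vs non-accepting: {q3} | {q0,q1,q2}.
The partition is now stable with 2 blocks: {q3} | {q0,q1,q2}.

2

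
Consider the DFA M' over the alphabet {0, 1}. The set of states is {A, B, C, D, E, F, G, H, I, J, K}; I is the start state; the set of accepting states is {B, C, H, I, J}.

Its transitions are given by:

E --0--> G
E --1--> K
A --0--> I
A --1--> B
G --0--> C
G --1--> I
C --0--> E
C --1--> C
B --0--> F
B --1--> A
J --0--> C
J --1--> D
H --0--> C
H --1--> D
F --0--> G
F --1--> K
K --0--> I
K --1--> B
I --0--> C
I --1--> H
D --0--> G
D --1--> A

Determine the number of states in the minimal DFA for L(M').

7

First remove the unreachable states {J}; 10 states remain.
P0 = {B,C,H,I} | {A,D,E,F,G,K}.
On input 0, block {B,C,H,I} splits into {B,C} and {H,I}.
On input 1, block {B,C} splits into {B} and {C}.
Refine {A,D,E,F,G,K} on symbol 0: members go to different blocks, giving {D,E,F} and {A,K} and {G}.
Split {H,I} by δ(·,1) → {H} and {I}.
The partition is now stable with 7 blocks: {B} | {D,E,F} | {H} | {C} | {A,K} | {G} | {I}.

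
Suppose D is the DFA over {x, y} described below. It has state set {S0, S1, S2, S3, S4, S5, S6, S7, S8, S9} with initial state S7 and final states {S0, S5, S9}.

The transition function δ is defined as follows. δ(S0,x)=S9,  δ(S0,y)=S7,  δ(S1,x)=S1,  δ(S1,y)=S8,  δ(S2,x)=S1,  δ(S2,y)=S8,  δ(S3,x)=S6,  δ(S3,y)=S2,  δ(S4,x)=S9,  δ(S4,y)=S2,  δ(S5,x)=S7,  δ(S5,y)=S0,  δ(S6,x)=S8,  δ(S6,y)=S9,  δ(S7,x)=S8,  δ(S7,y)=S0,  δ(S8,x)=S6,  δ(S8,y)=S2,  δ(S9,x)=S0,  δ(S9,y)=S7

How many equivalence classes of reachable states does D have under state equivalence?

4

First remove the unreachable states {S3,S4,S5}; 7 states remain.
Start with accepting vs non-accepting: {S0,S9} | {S1,S2,S6,S7,S8}.
Split {S1,S2,S6,S7,S8} by δ(·,y) → {S1,S2,S8} and {S6,S7}.
Refine {S1,S2,S8} on symbol x: members go to different blocks, giving {S1,S2} and {S8}.
Stable partition: {S0,S9} | {S1,S2} | {S6,S7} | {S8} — 4 equivalence classes.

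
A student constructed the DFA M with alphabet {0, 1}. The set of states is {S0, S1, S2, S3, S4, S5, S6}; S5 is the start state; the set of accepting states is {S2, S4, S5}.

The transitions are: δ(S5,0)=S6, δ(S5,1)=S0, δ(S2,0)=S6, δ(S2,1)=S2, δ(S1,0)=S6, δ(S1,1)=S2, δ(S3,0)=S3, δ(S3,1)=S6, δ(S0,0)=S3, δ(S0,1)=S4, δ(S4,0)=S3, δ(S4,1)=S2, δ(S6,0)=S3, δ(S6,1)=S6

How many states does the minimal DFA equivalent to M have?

4

Reachable states from the start: {S0,S2,S3,S4,S5,S6}. Unreachable: {S1} — drop them.
Start with accepting vs non-accepting: {S2,S4,S5} | {S0,S3,S6}.
On input 1, block {S2,S4,S5} splits into {S2,S4} and {S5}.
On input 1, block {S0,S3,S6} splits into {S3,S6} and {S0}.
Stable partition: {S2,S4} | {S3,S6} | {S5} | {S0} — 4 equivalence classes.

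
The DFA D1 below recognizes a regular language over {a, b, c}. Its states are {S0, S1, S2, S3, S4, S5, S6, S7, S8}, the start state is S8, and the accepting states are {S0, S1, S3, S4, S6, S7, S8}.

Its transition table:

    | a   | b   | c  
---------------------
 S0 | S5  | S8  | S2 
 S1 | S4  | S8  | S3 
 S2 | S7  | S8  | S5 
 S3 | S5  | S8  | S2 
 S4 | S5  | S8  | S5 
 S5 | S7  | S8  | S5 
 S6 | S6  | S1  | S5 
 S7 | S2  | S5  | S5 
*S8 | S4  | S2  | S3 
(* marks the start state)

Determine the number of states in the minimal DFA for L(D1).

4

First remove the unreachable states {S0,S1,S6}; 6 states remain.
Start with accepting vs non-accepting: {S3,S4,S7,S8} | {S2,S5}.
Refine {S3,S4,S7,S8} on symbol a: members go to different blocks, giving {S3,S4,S7} and {S8}.
On input b, block {S3,S4,S7} splits into {S3,S4} and {S7}.
The partition is now stable with 4 blocks: {S3,S4} | {S2,S5} | {S8} | {S7}.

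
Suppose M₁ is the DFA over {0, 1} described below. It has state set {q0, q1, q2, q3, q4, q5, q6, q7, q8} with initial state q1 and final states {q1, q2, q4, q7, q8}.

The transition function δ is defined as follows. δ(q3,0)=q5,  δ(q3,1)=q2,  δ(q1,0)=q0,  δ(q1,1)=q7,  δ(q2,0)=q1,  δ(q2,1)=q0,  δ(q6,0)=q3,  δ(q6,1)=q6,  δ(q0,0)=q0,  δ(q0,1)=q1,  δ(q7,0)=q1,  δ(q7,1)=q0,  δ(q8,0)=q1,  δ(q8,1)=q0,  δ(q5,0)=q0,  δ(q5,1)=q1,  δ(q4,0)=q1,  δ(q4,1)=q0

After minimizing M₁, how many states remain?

3

States {q2,q3,q4,q5,q6,q8} cannot be reached from the start state, so discard them.
Start with accepting vs non-accepting: {q1,q7} | {q0}.
On input 0, block {q1,q7} splits into {q1} and {q7}.
Stable partition: {q1} | {q0} | {q7} — 3 equivalence classes.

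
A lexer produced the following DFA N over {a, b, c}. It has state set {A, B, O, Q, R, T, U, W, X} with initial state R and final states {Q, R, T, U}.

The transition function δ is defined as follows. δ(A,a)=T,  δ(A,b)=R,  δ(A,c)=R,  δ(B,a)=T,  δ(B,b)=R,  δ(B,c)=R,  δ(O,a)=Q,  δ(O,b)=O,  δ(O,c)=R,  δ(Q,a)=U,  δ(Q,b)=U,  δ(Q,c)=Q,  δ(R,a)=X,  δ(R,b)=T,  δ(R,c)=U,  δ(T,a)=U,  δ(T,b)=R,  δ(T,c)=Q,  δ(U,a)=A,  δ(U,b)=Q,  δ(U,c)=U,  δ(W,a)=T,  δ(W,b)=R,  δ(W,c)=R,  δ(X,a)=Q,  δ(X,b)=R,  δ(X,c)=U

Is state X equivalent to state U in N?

First remove the unreachable states {B,O,W}; 6 states remain.
Initial partition by acceptance: {Q,R,T,U} | {A,X}.
Refine {Q,R,T,U} on symbol a: members go to different blocks, giving {Q,T} and {R,U}.
Stable partition: {Q,T} | {A,X} | {R,U} — 3 equivalence classes.
X and U end up in different blocks, so they are distinguishable. For instance, the string 'ε' is accepted from only U.

No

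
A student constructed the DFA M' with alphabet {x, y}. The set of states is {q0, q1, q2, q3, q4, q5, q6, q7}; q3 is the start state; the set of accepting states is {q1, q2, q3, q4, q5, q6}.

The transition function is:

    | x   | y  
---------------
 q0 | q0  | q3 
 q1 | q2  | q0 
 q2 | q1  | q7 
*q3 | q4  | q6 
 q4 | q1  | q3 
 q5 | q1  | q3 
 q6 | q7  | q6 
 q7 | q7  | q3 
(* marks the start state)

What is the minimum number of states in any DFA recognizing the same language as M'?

States {q5} cannot be reached from the start state, so discard them.
Start with accepting vs non-accepting: {q1,q2,q3,q4,q6} | {q0,q7}.
On input x, block {q1,q2,q3,q4,q6} splits into {q1,q2,q3,q4} and {q6}.
On input y, block {q1,q2,q3,q4} splits into {q1,q2} and {q3} and {q4}.
The partition is now stable with 5 blocks: {q1,q2} | {q0,q7} | {q6} | {q3} | {q4}.

5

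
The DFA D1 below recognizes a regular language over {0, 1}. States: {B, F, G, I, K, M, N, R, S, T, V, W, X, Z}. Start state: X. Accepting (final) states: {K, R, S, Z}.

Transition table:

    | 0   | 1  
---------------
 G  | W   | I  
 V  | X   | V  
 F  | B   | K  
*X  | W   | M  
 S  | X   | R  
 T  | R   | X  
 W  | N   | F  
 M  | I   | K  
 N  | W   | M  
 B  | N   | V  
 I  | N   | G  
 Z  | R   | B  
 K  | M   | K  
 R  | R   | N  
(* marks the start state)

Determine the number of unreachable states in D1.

4

Starting at X and following transitions, the reachable set is {B, F, G, I, K, M, N, V, W, X}. That leaves R, S, T, Z unreachable — 4 in total.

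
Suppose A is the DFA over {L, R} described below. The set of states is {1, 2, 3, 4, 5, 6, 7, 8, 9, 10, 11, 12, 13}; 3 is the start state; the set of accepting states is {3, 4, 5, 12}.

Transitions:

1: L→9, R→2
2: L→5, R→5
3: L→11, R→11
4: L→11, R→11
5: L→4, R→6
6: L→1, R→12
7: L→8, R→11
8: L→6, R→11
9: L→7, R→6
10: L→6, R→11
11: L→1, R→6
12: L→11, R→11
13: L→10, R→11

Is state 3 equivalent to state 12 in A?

Yes

States {10,13} cannot be reached from the start state, so discard them.
Initial partition by acceptance: {3,4,5,12} | {1,2,6,7,8,9,11}.
Split {3,4,5,12} by δ(·,L) → {3,4,12} and {5}.
On input L, block {1,2,6,7,8,9,11} splits into {1,6,7,8,9,11} and {2}.
On input R, block {1,6,7,8,9,11} splits into {7,8,9,11} and {1} and {6}.
Split {7,8,9,11} by δ(·,L) → {7,9} and {8} and {11}.
Split {7,9} by δ(·,L) → {7} and {9}.
Stable partition: {3,4,12} | {7} | {5} | {2} | {1} | {6} | {8} | {11} | {9} — 9 equivalence classes.
3 and 12 lie in the same block of the stable partition, so they are equivalent — no string distinguishes them.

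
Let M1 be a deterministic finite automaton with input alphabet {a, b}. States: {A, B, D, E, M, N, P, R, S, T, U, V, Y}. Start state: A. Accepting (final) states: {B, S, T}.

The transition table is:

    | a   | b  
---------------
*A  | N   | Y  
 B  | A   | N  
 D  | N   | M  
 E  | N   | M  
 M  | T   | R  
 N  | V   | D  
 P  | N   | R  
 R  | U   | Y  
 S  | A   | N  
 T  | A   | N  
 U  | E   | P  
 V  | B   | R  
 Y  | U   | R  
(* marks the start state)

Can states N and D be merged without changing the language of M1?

States {S} cannot be reached from the start state, so discard them.
Start with accepting vs non-accepting: {B,T} | {A,D,E,M,N,P,R,U,V,Y}.
On input a, block {A,D,E,M,N,P,R,U,V,Y} splits into {A,D,E,N,P,R,U,Y} and {M,V}.
Refine {A,D,E,N,P,R,U,Y} on symbol a: members go to different blocks, giving {A,D,E,P,R,U,Y} and {N}.
Refine {A,D,E,P,R,U,Y} on symbol a: members go to different blocks, giving {A,D,E,P} and {R,U,Y}.
On input b, block {A,D,E,P} splits into {A,P} and {D,E}.
On input a, block {R,U,Y} splits into {R,Y} and {U}.
No further refinement is possible. Final partition (7 blocks): {B,T} | {A,P} | {M,V} | {N} | {R,Y} | {D,E} | {U}.
N and D end up in different blocks, so they are distinguishable. For instance, the string 'aa' is accepted from only N.

No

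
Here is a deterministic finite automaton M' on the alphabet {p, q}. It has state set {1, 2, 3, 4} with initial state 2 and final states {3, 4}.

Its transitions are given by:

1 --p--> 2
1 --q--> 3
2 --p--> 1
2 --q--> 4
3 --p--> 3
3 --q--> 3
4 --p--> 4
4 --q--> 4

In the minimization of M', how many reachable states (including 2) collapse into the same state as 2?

2

Every state is reachable, so we keep all 4.
Initial partition by acceptance: {3,4} | {1,2}.
No further refinement is possible. Final partition (2 blocks): {3,4} | {1,2}.
State 2 belongs to the block {1,2}, which has 2 states.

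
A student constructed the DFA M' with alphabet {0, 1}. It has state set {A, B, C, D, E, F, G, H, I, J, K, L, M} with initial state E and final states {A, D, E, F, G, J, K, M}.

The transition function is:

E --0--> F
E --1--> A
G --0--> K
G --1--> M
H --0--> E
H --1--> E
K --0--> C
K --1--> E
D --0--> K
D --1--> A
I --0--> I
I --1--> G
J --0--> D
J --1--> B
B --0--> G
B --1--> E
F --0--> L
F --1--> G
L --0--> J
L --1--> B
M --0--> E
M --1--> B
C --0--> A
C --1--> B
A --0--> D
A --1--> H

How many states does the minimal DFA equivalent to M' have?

Reachable states from the start: {A,B,C,D,E,F,G,H,J,K,L,M}. Unreachable: {I} — drop them.
P0 = {A,D,E,F,G,J,K,M} | {B,C,H,L}.
Refine {A,D,E,F,G,J,K,M} on symbol 0: members go to different blocks, giving {A,D,E,G,J,M} and {F,K}.
Refine {A,D,E,G,J,M} on symbol 0: members go to different blocks, giving {A,J,M} and {D,E,G}.
On input 0, block {B,C,H,L} splits into {B,H} and {C,L}.
The partition is now stable with 5 blocks: {A,J,M} | {B,H} | {F,K} | {D,E,G} | {C,L}.

5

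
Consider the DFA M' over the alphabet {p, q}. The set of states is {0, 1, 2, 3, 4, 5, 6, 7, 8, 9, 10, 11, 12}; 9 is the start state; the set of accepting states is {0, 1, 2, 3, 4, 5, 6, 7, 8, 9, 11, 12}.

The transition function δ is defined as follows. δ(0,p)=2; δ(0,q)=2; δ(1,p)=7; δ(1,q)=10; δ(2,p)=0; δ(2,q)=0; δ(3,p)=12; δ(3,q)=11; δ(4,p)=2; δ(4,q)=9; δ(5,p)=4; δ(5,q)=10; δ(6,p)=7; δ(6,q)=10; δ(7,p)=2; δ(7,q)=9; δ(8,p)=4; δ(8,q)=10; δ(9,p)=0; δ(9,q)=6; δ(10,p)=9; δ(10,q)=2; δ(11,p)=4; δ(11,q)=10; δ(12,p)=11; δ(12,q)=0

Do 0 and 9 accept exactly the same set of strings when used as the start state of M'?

No

Reachable states from the start: {0,2,6,7,9,10}. Unreachable: {1,3,4,5,8,11,12} — drop them.
Initial partition by acceptance: {0,2,6,7,9} | {10}.
On input q, block {0,2,6,7,9} splits into {0,2,7,9} and {6}.
On input q, block {0,2,7,9} splits into {0,2,7} and {9}.
Split {0,2,7} by δ(·,q) → {0,2} and {7}.
No further refinement is possible. Final partition (5 blocks): {0,2} | {10} | {6} | {9} | {7}.
0 and 9 end up in different blocks, so they are distinguishable. For instance, the string 'qq' is accepted from only 0.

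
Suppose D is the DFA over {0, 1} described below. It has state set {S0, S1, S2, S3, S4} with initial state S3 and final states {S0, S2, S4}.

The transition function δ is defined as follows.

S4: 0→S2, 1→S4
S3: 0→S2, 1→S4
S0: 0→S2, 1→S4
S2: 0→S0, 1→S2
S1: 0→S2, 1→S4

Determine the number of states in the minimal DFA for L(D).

2

Reachable states from the start: {S0,S2,S3,S4}. Unreachable: {S1} — drop them.
P0 = {S0,S2,S4} | {S3}.
Stable partition: {S0,S2,S4} | {S3} — 2 equivalence classes.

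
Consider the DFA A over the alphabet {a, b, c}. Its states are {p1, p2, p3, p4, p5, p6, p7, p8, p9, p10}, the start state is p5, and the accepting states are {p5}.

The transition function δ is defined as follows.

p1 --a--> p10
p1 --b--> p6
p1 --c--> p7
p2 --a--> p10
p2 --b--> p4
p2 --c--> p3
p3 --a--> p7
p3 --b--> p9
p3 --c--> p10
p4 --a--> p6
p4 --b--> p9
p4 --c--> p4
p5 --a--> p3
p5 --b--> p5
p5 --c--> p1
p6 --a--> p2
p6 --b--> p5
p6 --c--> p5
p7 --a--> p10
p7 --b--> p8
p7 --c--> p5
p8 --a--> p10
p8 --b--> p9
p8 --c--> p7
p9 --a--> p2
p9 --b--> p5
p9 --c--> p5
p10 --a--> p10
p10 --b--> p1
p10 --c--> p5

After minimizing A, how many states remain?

6

All states are reachable from the start state.
Start with accepting vs non-accepting: {p5} | {p1,p2,p3,p4,p6,p7,p8,p9,p10}.
Split {p1,p2,p3,p4,p6,p7,p8,p9,p10} by δ(·,b) → {p1,p2,p3,p4,p7,p8,p10} and {p6,p9}.
Refine {p1,p2,p3,p4,p7,p8,p10} on symbol a: members go to different blocks, giving {p1,p2,p3,p7,p8,p10} and {p4}.
Refine {p1,p2,p3,p7,p8,p10} on symbol b: members go to different blocks, giving {p1,p3,p8} and {p7,p10} and {p2}.
Stable partition: {p5} | {p1,p3,p8} | {p6,p9} | {p4} | {p7,p10} | {p2} — 6 equivalence classes.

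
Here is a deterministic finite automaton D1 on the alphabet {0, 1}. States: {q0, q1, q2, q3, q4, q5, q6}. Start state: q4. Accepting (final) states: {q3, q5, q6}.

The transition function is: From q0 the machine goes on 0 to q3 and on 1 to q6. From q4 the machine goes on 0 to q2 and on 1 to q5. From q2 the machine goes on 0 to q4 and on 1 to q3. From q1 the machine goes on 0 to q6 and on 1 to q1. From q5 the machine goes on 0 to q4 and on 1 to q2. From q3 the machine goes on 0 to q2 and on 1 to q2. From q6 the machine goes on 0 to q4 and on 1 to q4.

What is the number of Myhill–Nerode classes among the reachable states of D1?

2

First remove the unreachable states {q0,q1,q6}; 4 states remain.
P0 = {q3,q5} | {q2,q4}.
No further refinement is possible. Final partition (2 blocks): {q3,q5} | {q2,q4}.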